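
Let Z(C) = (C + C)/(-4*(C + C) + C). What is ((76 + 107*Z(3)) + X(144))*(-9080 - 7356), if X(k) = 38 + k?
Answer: -3738016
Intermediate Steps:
Z(C) = -2/7 (Z(C) = (2*C)/(-8*C + C) = (2*C)/((-7*C)) = (2*C)*(-1/(7*C)) = -2/7)
((76 + 107*Z(3)) + X(144))*(-9080 - 7356) = ((76 + 107*(-2/7)) + (38 + 144))*(-9080 - 7356) = ((76 - 214/7) + 182)*(-16436) = (318/7 + 182)*(-16436) = (1592/7)*(-16436) = -3738016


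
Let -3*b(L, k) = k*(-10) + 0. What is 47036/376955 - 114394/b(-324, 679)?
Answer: -1843497091/36564635 ≈ -50.417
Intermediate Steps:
b(L, k) = 10*k/3 (b(L, k) = -(k*(-10) + 0)/3 = -(-10*k + 0)/3 = -(-10)*k/3 = 10*k/3)
47036/376955 - 114394/b(-324, 679) = 47036/376955 - 114394/((10/3)*679) = 47036*(1/376955) - 114394/6790/3 = 47036/376955 - 114394*3/6790 = 47036/376955 - 24513/485 = -1843497091/36564635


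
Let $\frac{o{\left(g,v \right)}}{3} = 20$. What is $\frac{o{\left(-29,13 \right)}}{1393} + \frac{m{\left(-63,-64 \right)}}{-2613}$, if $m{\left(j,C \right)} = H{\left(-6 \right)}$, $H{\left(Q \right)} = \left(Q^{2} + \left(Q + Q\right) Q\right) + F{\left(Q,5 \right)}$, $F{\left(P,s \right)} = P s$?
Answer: $\frac{1234}{93331} \approx 0.013222$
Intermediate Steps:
$o{\left(g,v \right)} = 60$ ($o{\left(g,v \right)} = 3 \cdot 20 = 60$)
$H{\left(Q \right)} = 3 Q^{2} + 5 Q$ ($H{\left(Q \right)} = \left(Q^{2} + \left(Q + Q\right) Q\right) + Q 5 = \left(Q^{2} + 2 Q Q\right) + 5 Q = \left(Q^{2} + 2 Q^{2}\right) + 5 Q = 3 Q^{2} + 5 Q$)
$m{\left(j,C \right)} = 78$ ($m{\left(j,C \right)} = - 6 \left(5 + 3 \left(-6\right)\right) = - 6 \left(5 - 18\right) = \left(-6\right) \left(-13\right) = 78$)
$\frac{o{\left(-29,13 \right)}}{1393} + \frac{m{\left(-63,-64 \right)}}{-2613} = \frac{60}{1393} + \frac{78}{-2613} = 60 \cdot \frac{1}{1393} + 78 \left(- \frac{1}{2613}\right) = \frac{60}{1393} - \frac{2}{67} = \frac{1234}{93331}$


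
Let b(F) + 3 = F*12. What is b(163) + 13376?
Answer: 15329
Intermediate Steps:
b(F) = -3 + 12*F (b(F) = -3 + F*12 = -3 + 12*F)
b(163) + 13376 = (-3 + 12*163) + 13376 = (-3 + 1956) + 13376 = 1953 + 13376 = 15329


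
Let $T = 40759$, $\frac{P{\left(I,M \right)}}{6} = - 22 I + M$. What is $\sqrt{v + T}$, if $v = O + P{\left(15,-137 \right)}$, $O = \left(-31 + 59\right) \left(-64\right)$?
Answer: $\sqrt{36165} \approx 190.17$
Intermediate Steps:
$P{\left(I,M \right)} = - 132 I + 6 M$ ($P{\left(I,M \right)} = 6 \left(- 22 I + M\right) = 6 \left(M - 22 I\right) = - 132 I + 6 M$)
$O = -1792$ ($O = 28 \left(-64\right) = -1792$)
$v = -4594$ ($v = -1792 + \left(\left(-132\right) 15 + 6 \left(-137\right)\right) = -1792 - 2802 = -4594$)
$\sqrt{v + T} = \sqrt{-4594 + 40759} = \sqrt{36165}$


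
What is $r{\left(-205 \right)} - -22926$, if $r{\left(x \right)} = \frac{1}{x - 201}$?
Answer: $\frac{9307955}{406} \approx 22926.0$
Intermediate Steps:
$r{\left(x \right)} = \frac{1}{-201 + x}$
$r{\left(-205 \right)} - -22926 = \frac{1}{-201 - 205} - -22926 = \frac{1}{-406} + 22926 = - \frac{1}{406} + 22926 = \frac{9307955}{406}$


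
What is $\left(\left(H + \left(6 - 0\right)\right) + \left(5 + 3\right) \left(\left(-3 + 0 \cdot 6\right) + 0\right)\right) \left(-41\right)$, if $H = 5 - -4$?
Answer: $369$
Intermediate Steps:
$H = 9$ ($H = 5 + 4 = 9$)
$\left(\left(H + \left(6 - 0\right)\right) + \left(5 + 3\right) \left(\left(-3 + 0 \cdot 6\right) + 0\right)\right) \left(-41\right) = \left(\left(9 + \left(6 - 0\right)\right) + \left(5 + 3\right) \left(\left(-3 + 0 \cdot 6\right) + 0\right)\right) \left(-41\right) = \left(\left(9 + \left(6 + 0\right)\right) + 8 \left(\left(-3 + 0\right) + 0\right)\right) \left(-41\right) = \left(\left(9 + 6\right) + 8 \left(-3 + 0\right)\right) \left(-41\right) = \left(15 + 8 \left(-3\right)\right) \left(-41\right) = \left(15 - 24\right) \left(-41\right) = \left(-9\right) \left(-41\right) = 369$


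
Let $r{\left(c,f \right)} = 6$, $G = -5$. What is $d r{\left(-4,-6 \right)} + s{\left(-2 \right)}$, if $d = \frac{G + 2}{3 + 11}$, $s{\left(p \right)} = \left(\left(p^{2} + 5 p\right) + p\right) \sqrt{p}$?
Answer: $- \frac{9}{7} - 8 i \sqrt{2} \approx -1.2857 - 11.314 i$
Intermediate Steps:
$s{\left(p \right)} = \sqrt{p} \left(p^{2} + 6 p\right)$ ($s{\left(p \right)} = \left(p^{2} + 6 p\right) \sqrt{p} = \sqrt{p} \left(p^{2} + 6 p\right)$)
$d = - \frac{3}{14}$ ($d = \frac{-5 + 2}{3 + 11} = - \frac{3}{14} \approx -0.21429$)
$d r{\left(-4,-6 \right)} + s{\left(-2 \right)} = \left(- \frac{3}{14}\right) 6 + \left(-2\right)^{\frac{3}{2}} \left(6 - 2\right) = - \frac{9}{7} + - 2 i \sqrt{2} \cdot 4 = - \frac{9}{7} - 8 i \sqrt{2}$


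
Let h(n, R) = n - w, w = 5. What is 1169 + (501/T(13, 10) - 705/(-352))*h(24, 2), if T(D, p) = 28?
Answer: 3811853/2464 ≈ 1547.0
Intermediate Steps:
h(n, R) = -5 + n (h(n, R) = n - 1*5 = n - 5 = -5 + n)
1169 + (501/T(13, 10) - 705/(-352))*h(24, 2) = 1169 + (501/28 - 705/(-352))*(-5 + 24) = 1169 + (501*(1/28) - 705*(-1/352))*19 = 1169 + (501/28 + 705/352)*19 = 1169 + (49023/2464)*19 = 1169 + 931437/2464 = 3811853/2464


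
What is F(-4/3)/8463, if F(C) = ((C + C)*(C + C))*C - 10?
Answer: -526/228501 ≈ -0.0023020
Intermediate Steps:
F(C) = -10 + 4*C**3 (F(C) = ((2*C)*(2*C))*C - 10 = (4*C**2)*C - 10 = 4*C**3 - 10 = -10 + 4*C**3)
F(-4/3)/8463 = (-10 + 4*(-4/3)**3)/8463 = (-10 + 4*(-4*1/3)**3)*(1/8463) = (-10 + 4*(-4/3)**3)*(1/8463) = (-10 + 4*(-64/27))*(1/8463) = (-10 - 256/27)*(1/8463) = -526/27*1/8463 = -526/228501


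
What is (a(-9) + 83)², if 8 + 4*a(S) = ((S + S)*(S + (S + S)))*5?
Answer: 1896129/4 ≈ 4.7403e+5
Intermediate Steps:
a(S) = -2 + 15*S²/2 (a(S) = -2 + (((S + S)*(S + (S + S)))*5)/4 = -2 + (((2*S)*(S + 2*S))*5)/4 = -2 + (((2*S)*(3*S))*5)/4 = -2 + ((6*S²)*5)/4 = -2 + (30*S²)/4 = -2 + 15*S²/2)
(a(-9) + 83)² = ((-2 + (15/2)*(-9)²) + 83)² = ((-2 + (15/2)*81) + 83)² = ((-2 + 1215/2) + 83)² = (1211/2 + 83)² = (1377/2)² = 1896129/4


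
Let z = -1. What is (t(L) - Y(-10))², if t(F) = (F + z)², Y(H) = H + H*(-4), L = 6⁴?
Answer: 2812312230025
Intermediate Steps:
L = 1296
Y(H) = -3*H (Y(H) = H - 4*H = -3*H)
t(F) = (-1 + F)² (t(F) = (F - 1)² = (-1 + F)²)
(t(L) - Y(-10))² = ((-1 + 1296)² - (-3)*(-10))² = (1295² - 1*30)² = (1677025 - 30)² = 1676995² = 2812312230025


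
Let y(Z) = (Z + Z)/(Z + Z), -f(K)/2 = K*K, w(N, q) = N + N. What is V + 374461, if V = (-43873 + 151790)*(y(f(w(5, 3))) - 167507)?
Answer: -18076370541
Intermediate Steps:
w(N, q) = 2*N
f(K) = -2*K² (f(K) = -2*K*K = -2*K²)
y(Z) = 1 (y(Z) = (2*Z)/((2*Z)) = (2*Z)*(1/(2*Z)) = 1)
V = -18076745002 (V = (-43873 + 151790)*(1 - 167507) = 107917*(-167506) = -18076745002)
V + 374461 = -18076745002 + 374461 = -18076370541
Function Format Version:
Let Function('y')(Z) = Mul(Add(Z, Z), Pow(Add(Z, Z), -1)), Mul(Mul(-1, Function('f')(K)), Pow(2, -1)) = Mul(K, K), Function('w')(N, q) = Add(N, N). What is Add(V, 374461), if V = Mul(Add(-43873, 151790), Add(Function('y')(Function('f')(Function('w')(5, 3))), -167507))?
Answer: -18076370541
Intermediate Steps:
Function('w')(N, q) = Mul(2, N)
Function('f')(K) = Mul(-2, Pow(K, 2)) (Function('f')(K) = Mul(-2, Mul(K, K)) = Mul(-2, Pow(K, 2)))
Function('y')(Z) = 1 (Function('y')(Z) = Mul(Mul(2, Z), Pow(Mul(2, Z), -1)) = Mul(Mul(2, Z), Mul(Rational(1, 2), Pow(Z, -1))) = 1)
V = -18076745002 (V = Mul(Add(-43873, 151790), Add(1, -167507)) = Mul(107917, -167506) = -18076745002)
Add(V, 374461) = Add(-18076745002, 374461) = -18076370541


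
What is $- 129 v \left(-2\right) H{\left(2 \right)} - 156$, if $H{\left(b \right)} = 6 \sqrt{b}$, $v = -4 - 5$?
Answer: $-156 - 13932 \sqrt{2} \approx -19859.0$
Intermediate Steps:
$v = -9$ ($v = -4 - 5 = -9$)
$- 129 v \left(-2\right) H{\left(2 \right)} - 156 = - 129 \left(-9\right) \left(-2\right) 6 \sqrt{2} - 156 = - 129 \cdot 18 \cdot 6 \sqrt{2} - 156 = - 129 \cdot 108 \sqrt{2} - 156 = - 13932 \sqrt{2} - 156 = -156 - 13932 \sqrt{2}$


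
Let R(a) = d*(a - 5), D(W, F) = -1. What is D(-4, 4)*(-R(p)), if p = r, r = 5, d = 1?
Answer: 0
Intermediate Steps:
p = 5
R(a) = -5 + a (R(a) = 1*(a - 5) = 1*(-5 + a) = -5 + a)
D(-4, 4)*(-R(p)) = -(-1)*(-5 + 5) = -(-1)*0 = -1*0 = 0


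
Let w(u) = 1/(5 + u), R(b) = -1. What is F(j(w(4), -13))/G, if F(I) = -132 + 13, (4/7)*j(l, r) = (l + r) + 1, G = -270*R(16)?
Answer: -119/270 ≈ -0.44074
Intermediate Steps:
G = 270 (G = -270*(-1) = 270)
j(l, r) = 7/4 + 7*l/4 + 7*r/4 (j(l, r) = 7*((l + r) + 1)/4 = 7*(1 + l + r)/4 = 7/4 + 7*l/4 + 7*r/4)
F(I) = -119
F(j(w(4), -13))/G = -119/270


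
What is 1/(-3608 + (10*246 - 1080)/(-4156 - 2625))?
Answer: -6781/24467228 ≈ -0.00027715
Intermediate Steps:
1/(-3608 + (10*246 - 1080)/(-4156 - 2625)) = 1/(-3608 + (2460 - 1080)/(-6781)) = 1/(-3608 + 1380*(-1/6781)) = 1/(-3608 - 1380/6781) = 1/(-24467228/6781) = -6781/24467228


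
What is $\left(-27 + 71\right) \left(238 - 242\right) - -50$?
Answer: $-126$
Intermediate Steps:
$\left(-27 + 71\right) \left(238 - 242\right) - -50 = 44 \left(-4\right) + 50 = -176 + 50 = -126$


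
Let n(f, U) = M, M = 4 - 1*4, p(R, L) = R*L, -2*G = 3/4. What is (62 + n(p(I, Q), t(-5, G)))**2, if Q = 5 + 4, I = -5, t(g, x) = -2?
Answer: 3844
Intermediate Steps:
G = -3/8 (G = -3/(2*4) = -1/2*3/4 = -3/8 ≈ -0.37500)
Q = 9
p(R, L) = L*R
M = 0 (M = 4 - 4 = 0)
n(f, U) = 0
(62 + n(p(I, Q), t(-5, G)))**2 = (62 + 0)**2 = 62**2 = 3844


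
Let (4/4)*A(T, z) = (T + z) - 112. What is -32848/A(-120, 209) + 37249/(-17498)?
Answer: 573917577/402454 ≈ 1426.0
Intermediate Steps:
A(T, z) = -112 + T + z (A(T, z) = (T + z) - 112 = -112 + T + z)
-32848/A(-120, 209) + 37249/(-17498) = -32848/(-112 - 120 + 209) + 37249/(-17498) = -32848/(-23) + 37249*(-1/17498) = -32848*(-1/23) - 37249/17498 = 32848/23 - 37249/17498 = 573917577/402454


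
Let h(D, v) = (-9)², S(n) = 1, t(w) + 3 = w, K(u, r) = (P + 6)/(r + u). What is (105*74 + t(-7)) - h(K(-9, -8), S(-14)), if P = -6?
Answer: 7679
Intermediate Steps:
K(u, r) = 0 (K(u, r) = (-6 + 6)/(r + u) = 0/(r + u) = 0)
t(w) = -3 + w
h(D, v) = 81
(105*74 + t(-7)) - h(K(-9, -8), S(-14)) = (105*74 + (-3 - 7)) - 1*81 = (7770 - 10) - 81 = 7760 - 81 = 7679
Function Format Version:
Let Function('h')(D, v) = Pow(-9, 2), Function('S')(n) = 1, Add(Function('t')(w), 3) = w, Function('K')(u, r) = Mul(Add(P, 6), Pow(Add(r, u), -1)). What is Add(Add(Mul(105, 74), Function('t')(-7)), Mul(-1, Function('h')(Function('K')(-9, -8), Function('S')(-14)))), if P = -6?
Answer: 7679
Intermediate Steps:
Function('K')(u, r) = 0 (Function('K')(u, r) = Mul(Add(-6, 6), Pow(Add(r, u), -1)) = Mul(0, Pow(Add(r, u), -1)) = 0)
Function('t')(w) = Add(-3, w)
Function('h')(D, v) = 81
Add(Add(Mul(105, 74), Function('t')(-7)), Mul(-1, Function('h')(Function('K')(-9, -8), Function('S')(-14)))) = Add(Add(Mul(105, 74), Add(-3, -7)), Mul(-1, 81)) = Add(Add(7770, -10), -81) = Add(7760, -81) = 7679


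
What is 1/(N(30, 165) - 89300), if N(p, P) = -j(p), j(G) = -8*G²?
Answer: -1/82100 ≈ -1.2180e-5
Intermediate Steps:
N(p, P) = 8*p² (N(p, P) = -(-8)*p² = 8*p²)
1/(N(30, 165) - 89300) = 1/(8*30² - 89300) = 1/(8*900 - 89300) = 1/(7200 - 89300) = 1/(-82100) = -1/82100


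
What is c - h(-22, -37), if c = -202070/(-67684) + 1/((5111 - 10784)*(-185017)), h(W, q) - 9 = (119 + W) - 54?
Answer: -1741025340623467/35520611966322 ≈ -49.015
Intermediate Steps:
h(W, q) = 74 + W (h(W, q) = 9 + ((119 + W) - 54) = 9 + (65 + W) = 74 + W)
c = 106046481625277/35520611966322 (c = -202070*(-1/67684) - 1/185017/(-5673) = 101035/33842 - 1/5673*(-1/185017) = 101035/33842 + 1/1049601441 = 106046481625277/35520611966322 ≈ 2.9855)
c - h(-22, -37) = 106046481625277/35520611966322 - (74 - 22) = 106046481625277/35520611966322 - 1*52 = 106046481625277/35520611966322 - 52 = -1741025340623467/35520611966322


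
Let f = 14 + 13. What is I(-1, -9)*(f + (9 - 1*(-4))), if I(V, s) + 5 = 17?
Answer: 480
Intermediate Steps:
I(V, s) = 12 (I(V, s) = -5 + 17 = 12)
f = 27
I(-1, -9)*(f + (9 - 1*(-4))) = 12*(27 + (9 - 1*(-4))) = 12*(27 + (9 + 4)) = 12*(27 + 13) = 12*40 = 480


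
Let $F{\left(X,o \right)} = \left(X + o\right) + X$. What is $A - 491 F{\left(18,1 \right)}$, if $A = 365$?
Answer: $-17802$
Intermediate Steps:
$F{\left(X,o \right)} = o + 2 X$
$A - 491 F{\left(18,1 \right)} = 365 - 491 \left(1 + 2 \cdot 18\right) = 365 - 491 \left(1 + 36\right) = 365 - 18167 = -17802$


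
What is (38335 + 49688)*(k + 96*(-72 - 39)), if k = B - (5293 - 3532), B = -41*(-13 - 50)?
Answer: -865618182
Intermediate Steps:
B = 2583 (B = -41*(-63) = 2583)
k = 822 (k = 2583 - (5293 - 3532) = 2583 - 1*1761 = 2583 - 1761 = 822)
(38335 + 49688)*(k + 96*(-72 - 39)) = (38335 + 49688)*(822 + 96*(-72 - 39)) = 88023*(822 + 96*(-111)) = 88023*(822 - 10656) = 88023*(-9834) = -865618182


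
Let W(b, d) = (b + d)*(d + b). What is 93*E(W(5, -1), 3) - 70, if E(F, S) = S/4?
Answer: -¼ ≈ -0.25000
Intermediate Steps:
W(b, d) = (b + d)² (W(b, d) = (b + d)*(b + d) = (b + d)²)
E(F, S) = S/4 (E(F, S) = S*(¼) = S/4)
93*E(W(5, -1), 3) - 70 = 93*((¼)*3) - 70 = 93*(¾) - 70 = 279/4 - 70 = -¼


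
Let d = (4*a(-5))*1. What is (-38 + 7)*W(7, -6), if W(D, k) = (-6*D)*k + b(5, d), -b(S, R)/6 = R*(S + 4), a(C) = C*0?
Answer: -7812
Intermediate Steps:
a(C) = 0
d = 0 (d = (4*0)*1 = 0*1 = 0)
b(S, R) = -6*R*(4 + S) (b(S, R) = -6*R*(S + 4) = -6*R*(4 + S))
W(D, k) = -6*D*k (W(D, k) = (-6*D)*k - 6*0*(4 + 5) = -6*D*k - 6*0*9 = -6*D*k + 0 = -6*D*k)
(-38 + 7)*W(7, -6) = (-38 + 7)*(-6*7*(-6)) = -31*252 = -7812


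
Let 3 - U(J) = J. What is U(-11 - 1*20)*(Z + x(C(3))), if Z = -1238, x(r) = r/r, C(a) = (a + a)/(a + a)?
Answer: -42058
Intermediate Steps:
U(J) = 3 - J
C(a) = 1 (C(a) = (2*a)/((2*a)) = (2*a)*(1/(2*a)) = 1)
x(r) = 1
U(-11 - 1*20)*(Z + x(C(3))) = (3 - (-11 - 1*20))*(-1238 + 1) = (3 - (-11 - 20))*(-1237) = (3 - 1*(-31))*(-1237) = (3 + 31)*(-1237) = 34*(-1237) = -42058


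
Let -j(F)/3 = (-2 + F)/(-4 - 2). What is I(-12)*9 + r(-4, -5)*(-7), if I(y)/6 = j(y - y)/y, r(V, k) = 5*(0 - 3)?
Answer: 219/2 ≈ 109.50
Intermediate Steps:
j(F) = -1 + F/2 (j(F) = -3*(-2 + F)/(-4 - 2) = -3*(-2 + F)/(-6) = -3*(-2 + F)*(-1)/6 = -3*(⅓ - F/6) = -1 + F/2)
r(V, k) = -15 (r(V, k) = 5*(-3) = -15)
I(y) = -6/y (I(y) = 6*((-1 + (y - y)/2)/y) = 6*((-1 + (½)*0)/y) = 6*((-1 + 0)/y) = 6*(-1/y) = -6/y)
I(-12)*9 + r(-4, -5)*(-7) = -6/(-12)*9 - 15*(-7) = -6*(-1/12)*9 + 105 = (½)*9 + 105 = 9/2 + 105 = 219/2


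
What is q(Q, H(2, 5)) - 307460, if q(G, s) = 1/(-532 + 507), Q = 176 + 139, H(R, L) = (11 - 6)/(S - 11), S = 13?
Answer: -7686501/25 ≈ -3.0746e+5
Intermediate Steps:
H(R, L) = 5/2 (H(R, L) = (11 - 6)/(13 - 11) = 5/2)
Q = 315
q(G, s) = -1/25 (q(G, s) = 1/(-25) = -1/25)
q(Q, H(2, 5)) - 307460 = -1/25 - 307460 = -7686501/25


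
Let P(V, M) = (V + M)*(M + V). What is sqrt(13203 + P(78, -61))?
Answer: 2*sqrt(3373) ≈ 116.16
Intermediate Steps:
P(V, M) = (M + V)**2 (P(V, M) = (M + V)*(M + V) = (M + V)**2)
sqrt(13203 + P(78, -61)) = sqrt(13203 + (-61 + 78)**2) = sqrt(13203 + 17**2) = sqrt(13203 + 289) = sqrt(13492) = 2*sqrt(3373)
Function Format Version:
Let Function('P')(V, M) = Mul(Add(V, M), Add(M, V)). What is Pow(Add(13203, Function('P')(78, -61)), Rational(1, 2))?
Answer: Mul(2, Pow(3373, Rational(1, 2))) ≈ 116.16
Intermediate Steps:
Function('P')(V, M) = Pow(Add(M, V), 2) (Function('P')(V, M) = Mul(Add(M, V), Add(M, V)) = Pow(Add(M, V), 2))
Pow(Add(13203, Function('P')(78, -61)), Rational(1, 2)) = Pow(Add(13203, Pow(Add(-61, 78), 2)), Rational(1, 2)) = Pow(Add(13203, Pow(17, 2)), Rational(1, 2)) = Pow(Add(13203, 289), Rational(1, 2)) = Pow(13492, Rational(1, 2)) = Mul(2, Pow(3373, Rational(1, 2)))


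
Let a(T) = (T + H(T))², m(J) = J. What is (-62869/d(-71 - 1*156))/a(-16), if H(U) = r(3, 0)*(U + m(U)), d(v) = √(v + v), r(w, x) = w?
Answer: 62869*I*√454/5694976 ≈ 0.23522*I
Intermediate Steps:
d(v) = √2*√v (d(v) = √(2*v) = √2*√v)
H(U) = 6*U (H(U) = 3*(U + U) = 3*(2*U) = 6*U)
a(T) = 49*T² (a(T) = (T + 6*T)² = (7*T)² = 49*T²)
(-62869/d(-71 - 1*156))/a(-16) = (-62869*√2/(2*√(-71 - 1*156)))/((49*(-16)²)) = (-62869*√2/(2*√(-71 - 156)))/((49*256)) = -62869*(-I*√454/454)/12544 = -62869*(-I*√454/454)*(1/12544) = -(-62869)*I*√454/454*(1/12544) = (62869*I*√454/454)*(1/12544) = 62869*I*√454/5694976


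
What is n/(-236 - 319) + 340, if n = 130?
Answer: 37714/111 ≈ 339.77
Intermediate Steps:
n/(-236 - 319) + 340 = 130/(-236 - 319) + 340 = 130/(-555) + 340 = 130*(-1/555) + 340 = -26/111 + 340 = 37714/111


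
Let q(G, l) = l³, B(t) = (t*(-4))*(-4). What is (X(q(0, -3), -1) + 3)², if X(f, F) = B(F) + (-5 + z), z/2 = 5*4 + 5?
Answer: 1024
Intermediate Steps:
z = 50 (z = 2*(5*4 + 5) = 2*(20 + 5) = 2*25 = 50)
B(t) = 16*t (B(t) = -4*t*(-4) = 16*t)
X(f, F) = 45 + 16*F (X(f, F) = 16*F + (-5 + 50) = 16*F + 45 = 45 + 16*F)
(X(q(0, -3), -1) + 3)² = ((45 + 16*(-1)) + 3)² = ((45 - 16) + 3)² = (29 + 3)² = 32² = 1024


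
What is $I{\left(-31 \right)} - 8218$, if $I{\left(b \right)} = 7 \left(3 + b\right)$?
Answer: $-8414$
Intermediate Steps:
$I{\left(b \right)} = 21 + 7 b$
$I{\left(-31 \right)} - 8218 = \left(21 + 7 \left(-31\right)\right) - 8218 = \left(21 - 217\right) - 8218 = -196 - 8218 = -8414$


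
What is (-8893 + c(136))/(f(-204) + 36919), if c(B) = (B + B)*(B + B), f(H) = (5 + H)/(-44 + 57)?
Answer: 282061/159916 ≈ 1.7638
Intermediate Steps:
f(H) = 5/13 + H/13 (f(H) = (5 + H)/13 = (5 + H)*(1/13) = 5/13 + H/13)
c(B) = 4*B² (c(B) = (2*B)*(2*B) = 4*B²)
(-8893 + c(136))/(f(-204) + 36919) = (-8893 + 4*136²)/((5/13 + (1/13)*(-204)) + 36919) = (-8893 + 4*18496)/((5/13 - 204/13) + 36919) = (-8893 + 73984)/(-199/13 + 36919) = 65091/(479748/13) = 65091*(13/479748) = 282061/159916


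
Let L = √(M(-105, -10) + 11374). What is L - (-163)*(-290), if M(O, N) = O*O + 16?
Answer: -47270 + √22415 ≈ -47120.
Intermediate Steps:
M(O, N) = 16 + O² (M(O, N) = O² + 16 = 16 + O²)
L = √22415 (L = √((16 + (-105)²) + 11374) = √((16 + 11025) + 11374) = √(11041 + 11374) = √22415 ≈ 149.72)
L - (-163)*(-290) = √22415 - (-163)*(-290) = √22415 - 1*47270 = √22415 - 47270 = -47270 + √22415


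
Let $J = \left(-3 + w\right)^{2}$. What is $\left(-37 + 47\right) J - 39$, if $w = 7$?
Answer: $121$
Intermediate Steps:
$J = 16$ ($J = \left(-3 + 7\right)^{2} = 4^{2} = 16$)
$\left(-37 + 47\right) J - 39 = \left(-37 + 47\right) 16 - 39 = 10 \cdot 16 - 39 = 160 - 39 = 121$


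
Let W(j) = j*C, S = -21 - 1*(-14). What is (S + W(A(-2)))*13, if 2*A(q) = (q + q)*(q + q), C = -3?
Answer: -403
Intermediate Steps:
A(q) = 2*q² (A(q) = ((q + q)*(q + q))/2 = ((2*q)*(2*q))/2 = (4*q²)/2 = 2*q²)
S = -7 (S = -21 + 14 = -7)
W(j) = -3*j (W(j) = j*(-3) = -3*j)
(S + W(A(-2)))*13 = (-7 - 6*(-2)²)*13 = (-7 - 6*4)*13 = (-7 - 3*8)*13 = (-7 - 24)*13 = -31*13 = -403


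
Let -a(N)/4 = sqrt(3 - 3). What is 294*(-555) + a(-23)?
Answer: -163170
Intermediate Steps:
a(N) = 0 (a(N) = -4*sqrt(3 - 3) = -4*sqrt(0) = -4*0 = 0)
294*(-555) + a(-23) = 294*(-555) + 0 = -163170 + 0 = -163170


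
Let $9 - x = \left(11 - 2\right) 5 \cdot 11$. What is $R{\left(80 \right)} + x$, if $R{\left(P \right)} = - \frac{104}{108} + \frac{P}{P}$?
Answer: $- \frac{13121}{27} \approx -485.96$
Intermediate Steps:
$R{\left(P \right)} = \frac{1}{27}$ ($R{\left(P \right)} = \left(-104\right) \frac{1}{108} + 1 = - \frac{26}{27} + 1 = \frac{1}{27}$)
$x = -486$ ($x = 9 - \left(11 - 2\right) 5 \cdot 11 = 9 - 9 \cdot 5 \cdot 11 = 9 - 45 \cdot 11 = 9 - 495 = -486$)
$R{\left(80 \right)} + x = \frac{1}{27} - 486 = - \frac{13121}{27}$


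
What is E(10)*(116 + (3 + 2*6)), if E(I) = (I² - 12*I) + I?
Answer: -1310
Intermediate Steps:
E(I) = I² - 11*I
E(10)*(116 + (3 + 2*6)) = (10*(-11 + 10))*(116 + (3 + 2*6)) = (10*(-1))*(116 + (3 + 12)) = -10*(116 + 15) = -10*131 = -1310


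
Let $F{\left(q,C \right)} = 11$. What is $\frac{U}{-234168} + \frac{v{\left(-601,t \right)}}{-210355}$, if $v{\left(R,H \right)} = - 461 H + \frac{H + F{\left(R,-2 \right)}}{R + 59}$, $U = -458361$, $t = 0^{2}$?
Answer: $\frac{8709807472643}{4449676337480} \approx 1.9574$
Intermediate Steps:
$t = 0$
$v{\left(R,H \right)} = - 461 H + \frac{11 + H}{59 + R}$ ($v{\left(R,H \right)} = - 461 H + \frac{H + 11}{R + 59} = - 461 H + \frac{11 + H}{59 + R}$)
$\frac{U}{-234168} + \frac{v{\left(-601,t \right)}}{-210355} = - \frac{458361}{-234168} + \frac{\frac{1}{59 - 601} \left(11 - 0 - 0 \left(-601\right)\right)}{-210355} = \left(-458361\right) \left(- \frac{1}{234168}\right) + \frac{11 + 0 + 0}{-542} \left(- \frac{1}{210355}\right) = \frac{152787}{78056} + \left(- \frac{1}{542}\right) 11 \left(- \frac{1}{210355}\right) = \frac{152787}{78056} - - \frac{11}{114012410} = \frac{152787}{78056} + \frac{11}{114012410} = \frac{8709807472643}{4449676337480}$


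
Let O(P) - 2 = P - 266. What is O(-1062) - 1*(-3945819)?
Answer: 3944493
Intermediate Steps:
O(P) = -264 + P (O(P) = 2 + (P - 266) = 2 + (-266 + P) = -264 + P)
O(-1062) - 1*(-3945819) = (-264 - 1062) - 1*(-3945819) = -1326 + 3945819 = 3944493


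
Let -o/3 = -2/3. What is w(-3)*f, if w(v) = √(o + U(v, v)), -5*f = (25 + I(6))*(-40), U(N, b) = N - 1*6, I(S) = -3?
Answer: 176*I*√7 ≈ 465.65*I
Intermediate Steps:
o = 2 (o = -(-6)/3 = -3*(-⅔) = 2)
U(N, b) = -6 + N (U(N, b) = N - 6 = -6 + N)
f = 176 (f = -(25 - 3)*(-40)/5 = -22*(-40)/5 = -⅕*(-880) = 176)
w(v) = √(-4 + v) (w(v) = √(2 + (-6 + v)) = √(-4 + v))
w(-3)*f = √(-4 - 3)*176 = √(-7)*176 = (I*√7)*176 = 176*I*√7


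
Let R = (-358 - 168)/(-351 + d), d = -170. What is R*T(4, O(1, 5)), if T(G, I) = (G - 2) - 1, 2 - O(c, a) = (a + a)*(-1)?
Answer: 526/521 ≈ 1.0096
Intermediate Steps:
R = 526/521 (R = (-358 - 168)/(-351 - 170) = -526/(-521) = -526*(-1/521) = 526/521 ≈ 1.0096)
O(c, a) = 2 + 2*a (O(c, a) = 2 - (a + a)*(-1) = 2 - 2*a*(-1) = 2 - (-2)*a = 2 + 2*a)
T(G, I) = -3 + G (T(G, I) = (-2 + G) - 1 = -3 + G)
R*T(4, O(1, 5)) = 526*(-3 + 4)/521 = (526/521)*1 = 526/521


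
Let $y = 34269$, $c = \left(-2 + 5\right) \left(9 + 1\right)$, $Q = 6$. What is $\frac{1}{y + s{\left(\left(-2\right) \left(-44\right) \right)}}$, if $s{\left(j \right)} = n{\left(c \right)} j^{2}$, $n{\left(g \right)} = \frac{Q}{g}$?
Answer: $\frac{5}{179089} \approx 2.7919 \cdot 10^{-5}$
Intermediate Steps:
$c = 30$ ($c = 3 \cdot 10 = 30$)
$n{\left(g \right)} = \frac{6}{g}$
$s{\left(j \right)} = \frac{j^{2}}{5}$ ($s{\left(j \right)} = \frac{6}{30} j^{2} = 6 \cdot \frac{1}{30} j^{2} = \frac{j^{2}}{5}$)
$\frac{1}{y + s{\left(\left(-2\right) \left(-44\right) \right)}} = \frac{1}{34269 + \frac{\left(\left(-2\right) \left(-44\right)\right)^{2}}{5}} = \frac{1}{34269 + \frac{88^{2}}{5}} = \frac{1}{34269 + \frac{1}{5} \cdot 7744} = \frac{1}{34269 + \frac{7744}{5}} = \frac{1}{\frac{179089}{5}} = \frac{5}{179089}$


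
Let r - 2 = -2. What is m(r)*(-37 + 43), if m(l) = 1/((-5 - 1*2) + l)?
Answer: -6/7 ≈ -0.85714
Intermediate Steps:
r = 0 (r = 2 - 2 = 0)
m(l) = 1/(-7 + l) (m(l) = 1/((-5 - 2) + l) = 1/(-7 + l))
m(r)*(-37 + 43) = (-37 + 43)/(-7 + 0) = 6/(-7) = -⅐*6 = -6/7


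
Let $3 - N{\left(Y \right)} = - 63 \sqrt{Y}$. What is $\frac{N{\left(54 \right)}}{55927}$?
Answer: $\frac{3}{55927} + \frac{189 \sqrt{6}}{55927} \approx 0.0083315$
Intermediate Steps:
$N{\left(Y \right)} = 3 + 63 \sqrt{Y}$ ($N{\left(Y \right)} = 3 - - 63 \sqrt{Y} = 3 + 63 \sqrt{Y}$)
$\frac{N{\left(54 \right)}}{55927} = \frac{3 + 63 \sqrt{54}}{55927} = \left(3 + 63 \cdot 3 \sqrt{6}\right) \frac{1}{55927} = \left(3 + 189 \sqrt{6}\right) \frac{1}{55927} = \frac{3}{55927} + \frac{189 \sqrt{6}}{55927}$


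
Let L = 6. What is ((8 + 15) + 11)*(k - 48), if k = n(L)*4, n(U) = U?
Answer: -816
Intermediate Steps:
k = 24 (k = 6*4 = 24)
((8 + 15) + 11)*(k - 48) = ((8 + 15) + 11)*(24 - 48) = (23 + 11)*(-24) = 34*(-24) = -816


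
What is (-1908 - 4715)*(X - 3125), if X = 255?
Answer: 19008010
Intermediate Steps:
(-1908 - 4715)*(X - 3125) = (-1908 - 4715)*(255 - 3125) = -6623*(-2870) = 19008010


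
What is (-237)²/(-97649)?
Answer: -56169/97649 ≈ -0.57521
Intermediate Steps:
(-237)²/(-97649) = 56169*(-1/97649) = -56169/97649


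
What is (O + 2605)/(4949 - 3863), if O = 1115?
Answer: 620/181 ≈ 3.4254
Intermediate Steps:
(O + 2605)/(4949 - 3863) = (1115 + 2605)/(4949 - 3863) = 3720/1086 = 3720*(1/1086) = 620/181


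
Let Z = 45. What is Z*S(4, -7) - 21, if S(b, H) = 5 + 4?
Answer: 384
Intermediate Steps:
S(b, H) = 9
Z*S(4, -7) - 21 = 45*9 - 21 = 405 - 21 = 384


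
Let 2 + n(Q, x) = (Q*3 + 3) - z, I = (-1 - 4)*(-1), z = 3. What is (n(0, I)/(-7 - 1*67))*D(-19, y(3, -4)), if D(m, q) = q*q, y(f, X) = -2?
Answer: 4/37 ≈ 0.10811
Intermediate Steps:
I = 5 (I = -5*(-1) = 5)
n(Q, x) = -2 + 3*Q (n(Q, x) = -2 + ((Q*3 + 3) - 1*3) = -2 + ((3*Q + 3) - 3) = -2 + ((3 + 3*Q) - 3) = -2 + 3*Q)
D(m, q) = q**2
(n(0, I)/(-7 - 1*67))*D(-19, y(3, -4)) = ((-2 + 3*0)/(-7 - 1*67))*(-2)**2 = ((-2 + 0)/(-7 - 67))*4 = -2/(-74)*4 = -2*(-1/74)*4 = (1/37)*4 = 4/37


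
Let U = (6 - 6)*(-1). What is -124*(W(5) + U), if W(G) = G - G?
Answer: 0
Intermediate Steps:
W(G) = 0
U = 0 (U = 0*(-1) = 0)
-124*(W(5) + U) = -124*(0 + 0) = -124*0 = 0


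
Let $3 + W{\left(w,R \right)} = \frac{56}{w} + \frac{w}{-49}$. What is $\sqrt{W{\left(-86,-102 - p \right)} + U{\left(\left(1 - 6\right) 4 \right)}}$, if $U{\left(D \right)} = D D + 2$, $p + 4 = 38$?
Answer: $\frac{\sqrt{36249817}}{301} \approx 20.003$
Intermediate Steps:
$p = 34$ ($p = -4 + 38 = 34$)
$U{\left(D \right)} = 2 + D^{2}$ ($U{\left(D \right)} = D^{2} + 2 = 2 + D^{2}$)
$W{\left(w,R \right)} = -3 + \frac{56}{w} - \frac{w}{49}$ ($W{\left(w,R \right)} = -3 + \left(\frac{56}{w} + \frac{w}{-49}\right) = -3 + \left(\frac{56}{w} + w \left(- \frac{1}{49}\right)\right) = -3 - \left(- \frac{56}{w} + \frac{w}{49}\right) = -3 + \frac{56}{w} - \frac{w}{49}$)
$\sqrt{W{\left(-86,-102 - p \right)} + U{\left(\left(1 - 6\right) 4 \right)}} = \sqrt{\left(-3 + \frac{56}{-86} - - \frac{86}{49}\right) + \left(2 + \left(\left(1 - 6\right) 4\right)^{2}\right)} = \sqrt{\left(-3 + 56 \left(- \frac{1}{86}\right) + \frac{86}{49}\right) + \left(2 + \left(\left(-5\right) 4\right)^{2}\right)} = \sqrt{\left(-3 - \frac{28}{43} + \frac{86}{49}\right) + \left(2 + \left(-20\right)^{2}\right)} = \sqrt{- \frac{3995}{2107} + \left(2 + 400\right)} = \sqrt{- \frac{3995}{2107} + 402} = \sqrt{\frac{843019}{2107}} = \frac{\sqrt{36249817}}{301}$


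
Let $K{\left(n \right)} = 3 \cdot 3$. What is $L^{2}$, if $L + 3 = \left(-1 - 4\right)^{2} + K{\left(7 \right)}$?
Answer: $961$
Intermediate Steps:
$K{\left(n \right)} = 9$
$L = 31$ ($L = -3 + \left(\left(-1 - 4\right)^{2} + 9\right) = -3 + \left(\left(-5\right)^{2} + 9\right) = -3 + \left(25 + 9\right) = -3 + 34 = 31$)
$L^{2} = 31^{2} = 961$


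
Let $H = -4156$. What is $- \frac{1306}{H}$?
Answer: $\frac{653}{2078} \approx 0.31424$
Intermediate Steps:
$- \frac{1306}{H} = - \frac{1306}{-4156} = \left(-1306\right) \left(- \frac{1}{4156}\right) = \frac{653}{2078}$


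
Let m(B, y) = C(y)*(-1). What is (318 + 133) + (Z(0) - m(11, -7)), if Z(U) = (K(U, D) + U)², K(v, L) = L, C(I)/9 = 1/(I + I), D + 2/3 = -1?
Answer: 57095/126 ≈ 453.13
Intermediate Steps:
D = -5/3 (D = -⅔ - 1 = -5/3 ≈ -1.6667)
C(I) = 9/(2*I) (C(I) = 9/(I + I) = 9/((2*I)) = 9*(1/(2*I)) = 9/(2*I))
m(B, y) = -9/(2*y) (m(B, y) = (9/(2*y))*(-1) = -9/(2*y))
Z(U) = (-5/3 + U)²
(318 + 133) + (Z(0) - m(11, -7)) = (318 + 133) + ((-5 + 3*0)²/9 - (-9)/(2*(-7))) = 451 + ((-5 + 0)²/9 - (-9)*(-1)/(2*7)) = 451 + ((⅑)*(-5)² - 1*9/14) = 451 + ((⅑)*25 - 9/14) = 451 + (25/9 - 9/14) = 451 + 269/126 = 57095/126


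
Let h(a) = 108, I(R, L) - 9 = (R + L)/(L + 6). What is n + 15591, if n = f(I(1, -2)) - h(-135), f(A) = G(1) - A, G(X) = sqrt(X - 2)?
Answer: 61897/4 + I ≈ 15474.0 + 1.0*I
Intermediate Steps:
G(X) = sqrt(-2 + X)
I(R, L) = 9 + (L + R)/(6 + L) (I(R, L) = 9 + (R + L)/(L + 6) = 9 + (L + R)/(6 + L))
f(A) = I - A (f(A) = sqrt(-2 + 1) - A = sqrt(-1) - A = I - A)
n = -467/4 + I (n = (I - (54 + 1 + 10*(-2))/(6 - 2)) - 1*108 = (I - (54 + 1 - 20)/4) - 108 = (I - 35/4) - 108 = (-35/4 + I) - 108 = -467/4 + I ≈ -116.75 + 1.0*I)
n + 15591 = (-467/4 + I) + 15591 = 61897/4 + I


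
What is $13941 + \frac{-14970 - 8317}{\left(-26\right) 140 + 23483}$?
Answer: $\frac{276607976}{19843} \approx 13940.0$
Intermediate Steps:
$13941 + \frac{-14970 - 8317}{\left(-26\right) 140 + 23483} = 13941 - \frac{23287}{-3640 + 23483} = 13941 - \frac{23287}{19843} = \frac{276607976}{19843}$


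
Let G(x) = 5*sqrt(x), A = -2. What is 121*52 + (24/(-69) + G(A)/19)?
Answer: 144708/23 + 5*I*sqrt(2)/19 ≈ 6291.6 + 0.37216*I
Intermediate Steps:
121*52 + (24/(-69) + G(A)/19) = 121*52 + (24/(-69) + (5*sqrt(-2))/19) = 6292 + (24*(-1/69) + (5*(I*sqrt(2)))*(1/19)) = 6292 + (-8/23 + (5*I*sqrt(2))*(1/19)) = 6292 + (-8/23 + 5*I*sqrt(2)/19) = 144708/23 + 5*I*sqrt(2)/19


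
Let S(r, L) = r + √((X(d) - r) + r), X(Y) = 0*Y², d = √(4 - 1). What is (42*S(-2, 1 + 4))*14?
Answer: -1176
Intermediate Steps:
d = √3 ≈ 1.7320
X(Y) = 0
S(r, L) = r (S(r, L) = r + √((0 - r) + r) = r + √(-r + r) = r + √0 = r + 0 = r)
(42*S(-2, 1 + 4))*14 = (42*(-2))*14 = -84*14 = -1176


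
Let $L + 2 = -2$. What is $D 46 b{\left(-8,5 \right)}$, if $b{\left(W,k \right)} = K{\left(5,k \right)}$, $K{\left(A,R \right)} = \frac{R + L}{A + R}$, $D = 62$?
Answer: $\frac{1426}{5} \approx 285.2$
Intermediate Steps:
$L = -4$ ($L = -2 - 2 = -4$)
$K{\left(A,R \right)} = \frac{-4 + R}{A + R}$ ($K{\left(A,R \right)} = \frac{R - 4}{A + R} = \frac{-4 + R}{A + R}$)
$b{\left(W,k \right)} = \frac{-4 + k}{5 + k}$
$D 46 b{\left(-8,5 \right)} = 62 \cdot 46 \frac{-4 + 5}{5 + 5} = 2852 \cdot \frac{1}{10} \cdot 1 = 2852 \cdot \frac{1}{10} = \frac{1426}{5}$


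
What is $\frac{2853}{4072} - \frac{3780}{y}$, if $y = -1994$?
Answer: $\frac{10540521}{4059784} \approx 2.5963$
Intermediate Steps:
$\frac{2853}{4072} - \frac{3780}{y} = \frac{2853}{4072} - \frac{3780}{-1994} = 2853 \cdot \frac{1}{4072} - - \frac{1890}{997} = \frac{2853}{4072} + \frac{1890}{997} = \frac{10540521}{4059784}$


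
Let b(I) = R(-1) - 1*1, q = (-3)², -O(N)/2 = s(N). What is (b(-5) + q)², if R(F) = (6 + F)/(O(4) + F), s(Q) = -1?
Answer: 169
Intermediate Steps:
O(N) = 2 (O(N) = -2*(-1) = 2)
R(F) = (6 + F)/(2 + F)
q = 9
b(I) = 4 (b(I) = (6 - 1)/(2 - 1) - 1*1 = 5/1 - 1 = 1*5 - 1 = 5 - 1 = 4)
(b(-5) + q)² = (4 + 9)² = 13² = 169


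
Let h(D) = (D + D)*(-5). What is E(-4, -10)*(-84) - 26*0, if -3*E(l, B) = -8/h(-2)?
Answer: -56/5 ≈ -11.200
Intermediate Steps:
h(D) = -10*D (h(D) = (2*D)*(-5) = -10*D)
E(l, B) = 2/15 (E(l, B) = -(-8)/(3*((-10*(-2)))) = -(-8)/(3*20) = -⅓*(-⅖) = 2/15)
E(-4, -10)*(-84) - 26*0 = (2/15)*(-84) - 26*0 = -56/5 + 0 = -56/5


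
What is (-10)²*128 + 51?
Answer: 12851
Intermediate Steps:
(-10)²*128 + 51 = 100*128 + 51 = 12800 + 51 = 12851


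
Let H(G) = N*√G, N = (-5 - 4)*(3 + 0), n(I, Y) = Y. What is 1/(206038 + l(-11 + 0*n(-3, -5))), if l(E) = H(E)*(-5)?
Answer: 206038/42451857919 - 135*I*√11/42451857919 ≈ 4.8534e-6 - 1.0547e-8*I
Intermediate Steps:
N = -27 (N = -9*3 = -27)
H(G) = -27*√G
l(E) = 135*√E (l(E) = -27*√E*(-5) = 135*√E)
1/(206038 + l(-11 + 0*n(-3, -5))) = 1/(206038 + 135*√(-11 + 0*(-5))) = 1/(206038 + 135*√(-11 + 0)) = 1/(206038 + 135*√(-11)) = 1/(206038 + 135*(I*√11)) = 1/(206038 + 135*I*√11)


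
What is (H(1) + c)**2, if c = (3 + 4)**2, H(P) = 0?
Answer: 2401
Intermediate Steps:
c = 49 (c = 7**2 = 49)
(H(1) + c)**2 = (0 + 49)**2 = 49**2 = 2401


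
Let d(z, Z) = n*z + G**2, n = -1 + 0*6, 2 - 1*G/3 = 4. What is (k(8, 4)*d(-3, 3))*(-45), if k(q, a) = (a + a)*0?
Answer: 0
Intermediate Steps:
G = -6 (G = 6 - 3*4 = 6 - 12 = -6)
n = -1 (n = -1 + 0 = -1)
k(q, a) = 0 (k(q, a) = (2*a)*0 = 0)
d(z, Z) = 36 - z (d(z, Z) = -z + (-6)**2 = -z + 36 = 36 - z)
(k(8, 4)*d(-3, 3))*(-45) = (0*(36 - 1*(-3)))*(-45) = (0*(36 + 3))*(-45) = (0*39)*(-45) = 0*(-45) = 0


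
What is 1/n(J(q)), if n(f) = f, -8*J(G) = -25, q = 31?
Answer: 8/25 ≈ 0.32000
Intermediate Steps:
J(G) = 25/8 (J(G) = -1/8*(-25) = 25/8)
1/n(J(q)) = 1/(25/8) = 8/25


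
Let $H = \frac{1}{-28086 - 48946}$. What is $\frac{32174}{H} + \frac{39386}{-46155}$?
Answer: $- \frac{114391824440426}{46155} \approx -2.4784 \cdot 10^{9}$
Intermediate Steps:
$H = - \frac{1}{77032}$ ($H = \frac{1}{-77032} = - \frac{1}{77032} \approx -1.2982 \cdot 10^{-5}$)
$\frac{32174}{H} + \frac{39386}{-46155} = \frac{32174}{- \frac{1}{77032}} + \frac{39386}{-46155} = 32174 \left(-77032\right) + 39386 \left(- \frac{1}{46155}\right) = -2478427568 - \frac{39386}{46155} = - \frac{114391824440426}{46155}$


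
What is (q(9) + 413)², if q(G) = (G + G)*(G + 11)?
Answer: 597529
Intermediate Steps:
q(G) = 2*G*(11 + G) (q(G) = (2*G)*(11 + G) = 2*G*(11 + G))
(q(9) + 413)² = (2*9*(11 + 9) + 413)² = (2*9*20 + 413)² = (360 + 413)² = 773² = 597529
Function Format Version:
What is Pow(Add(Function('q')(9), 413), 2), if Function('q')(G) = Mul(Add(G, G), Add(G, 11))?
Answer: 597529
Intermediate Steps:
Function('q')(G) = Mul(2, G, Add(11, G)) (Function('q')(G) = Mul(Mul(2, G), Add(11, G)) = Mul(2, G, Add(11, G)))
Pow(Add(Function('q')(9), 413), 2) = Pow(Add(Mul(2, 9, Add(11, 9)), 413), 2) = Pow(Add(Mul(2, 9, 20), 413), 2) = Pow(Add(360, 413), 2) = Pow(773, 2) = 597529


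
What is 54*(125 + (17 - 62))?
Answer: 4320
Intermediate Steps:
54*(125 + (17 - 62)) = 54*(125 - 45) = 54*80 = 4320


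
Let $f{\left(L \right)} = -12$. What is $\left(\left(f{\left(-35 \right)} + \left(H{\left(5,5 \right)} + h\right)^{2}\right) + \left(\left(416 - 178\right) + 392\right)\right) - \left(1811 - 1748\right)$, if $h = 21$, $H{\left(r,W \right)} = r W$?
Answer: $2671$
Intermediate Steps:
$H{\left(r,W \right)} = W r$
$\left(\left(f{\left(-35 \right)} + \left(H{\left(5,5 \right)} + h\right)^{2}\right) + \left(\left(416 - 178\right) + 392\right)\right) - \left(1811 - 1748\right) = \left(\left(-12 + \left(5 \cdot 5 + 21\right)^{2}\right) + \left(\left(416 - 178\right) + 392\right)\right) - \left(1811 - 1748\right) = \left(\left(-12 + \left(25 + 21\right)^{2}\right) + \left(238 + 392\right)\right) - 63 = \left(\left(-12 + 46^{2}\right) + 630\right) - 63 = \left(\left(-12 + 2116\right) + 630\right) - 63 = \left(2104 + 630\right) - 63 = 2734 - 63 = 2671$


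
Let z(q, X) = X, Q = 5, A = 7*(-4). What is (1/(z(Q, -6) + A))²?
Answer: 1/1156 ≈ 0.00086505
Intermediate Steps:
A = -28
(1/(z(Q, -6) + A))² = (1/(-6 - 28))² = (1/(-34))² = (-1/34)² = 1/1156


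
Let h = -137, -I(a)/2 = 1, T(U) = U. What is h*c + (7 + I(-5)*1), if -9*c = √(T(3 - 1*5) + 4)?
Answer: 5 + 137*√2/9 ≈ 26.527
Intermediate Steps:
I(a) = -2 (I(a) = -2*1 = -2)
c = -√2/9 (c = -√((3 - 1*5) + 4)/9 = -√((3 - 5) + 4)/9 = -√(-2 + 4)/9 = -√2/9 ≈ -0.15713)
h*c + (7 + I(-5)*1) = -(-137)*√2/9 + (7 - 2*1) = 137*√2/9 + (7 - 2) = 137*√2/9 + 5 = 5 + 137*√2/9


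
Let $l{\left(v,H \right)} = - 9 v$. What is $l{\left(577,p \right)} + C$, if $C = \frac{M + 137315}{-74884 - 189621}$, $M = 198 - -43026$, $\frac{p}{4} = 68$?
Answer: $- \frac{1373755004}{264505} \approx -5193.7$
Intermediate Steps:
$p = 272$ ($p = 4 \cdot 68 = 272$)
$M = 43224$ ($M = 198 + 43026 = 43224$)
$C = - \frac{180539}{264505}$ ($C = \frac{43224 + 137315}{-74884 - 189621} = \frac{180539}{-264505} = 180539 \left(- \frac{1}{264505}\right) = - \frac{180539}{264505} \approx -0.68255$)
$l{\left(577,p \right)} + C = \left(-9\right) 577 - \frac{180539}{264505} = -5193 - \frac{180539}{264505} = - \frac{1373755004}{264505}$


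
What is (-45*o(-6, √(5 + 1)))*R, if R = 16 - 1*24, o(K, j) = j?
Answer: 360*√6 ≈ 881.82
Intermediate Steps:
R = -8 (R = 16 - 24 = -8)
(-45*o(-6, √(5 + 1)))*R = -45*√(5 + 1)*(-8) = -45*√6*(-8) = 360*√6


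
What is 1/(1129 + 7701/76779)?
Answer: 25593/28897064 ≈ 0.00088566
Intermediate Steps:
1/(1129 + 7701/76779) = 1/(1129 + 7701*(1/76779)) = 1/(1129 + 2567/25593) = 1/(28897064/25593) = 25593/28897064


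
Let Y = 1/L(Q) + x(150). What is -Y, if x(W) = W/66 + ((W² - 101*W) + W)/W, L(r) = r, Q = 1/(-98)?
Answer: 503/11 ≈ 45.727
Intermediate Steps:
Q = -1/98 ≈ -0.010204
x(W) = W/66 + (W² - 100*W)/W (x(W) = W*(1/66) + (W² - 100*W)/W = W/66 + (W² - 100*W)/W)
Y = -503/11 (Y = 1/(-1/98) + (-100 + (67/66)*150) = -98 + (-100 + 1675/11) = -98 + 575/11 = -503/11 ≈ -45.727)
-Y = -1*(-503/11) = 503/11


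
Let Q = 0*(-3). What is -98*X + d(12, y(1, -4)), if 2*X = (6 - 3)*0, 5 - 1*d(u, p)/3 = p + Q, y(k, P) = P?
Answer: 27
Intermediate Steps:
Q = 0
d(u, p) = 15 - 3*p (d(u, p) = 15 - 3*(p + 0) = 15 - 3*p)
X = 0 (X = ((6 - 3)*0)/2 = (3*0)/2 = (½)*0 = 0)
-98*X + d(12, y(1, -4)) = -98*0 + (15 - 3*(-4)) = 0 + (15 + 12) = 0 + 27 = 27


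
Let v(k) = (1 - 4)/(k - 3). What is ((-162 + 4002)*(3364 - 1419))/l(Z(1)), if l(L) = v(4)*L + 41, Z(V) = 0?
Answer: 7468800/41 ≈ 1.8217e+5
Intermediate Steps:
v(k) = -3/(-3 + k)
l(L) = 41 - 3*L (l(L) = (-3/(-3 + 4))*L + 41 = (-3/1)*L + 41 = (-3*1)*L + 41 = -3*L + 41 = 41 - 3*L)
((-162 + 4002)*(3364 - 1419))/l(Z(1)) = ((-162 + 4002)*(3364 - 1419))/(41 - 3*0) = (3840*1945)/(41 + 0) = 7468800/41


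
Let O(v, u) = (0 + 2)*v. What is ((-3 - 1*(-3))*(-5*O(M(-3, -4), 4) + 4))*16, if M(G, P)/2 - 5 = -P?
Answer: 0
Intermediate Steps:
M(G, P) = 10 - 2*P (M(G, P) = 10 + 2*(-P) = 10 - 2*P)
O(v, u) = 2*v
((-3 - 1*(-3))*(-5*O(M(-3, -4), 4) + 4))*16 = ((-3 - 1*(-3))*(-10*(10 - 2*(-4)) + 4))*16 = ((-3 + 3)*(-10*(10 + 8) + 4))*16 = (0*(-10*18 + 4))*16 = (0*(-5*36 + 4))*16 = (0*(-180 + 4))*16 = (0*(-176))*16 = 0*16 = 0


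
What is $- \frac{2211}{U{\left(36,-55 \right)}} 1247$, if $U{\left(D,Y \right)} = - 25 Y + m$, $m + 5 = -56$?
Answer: $- \frac{919039}{438} \approx -2098.3$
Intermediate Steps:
$m = -61$ ($m = -5 - 56 = -61$)
$U{\left(D,Y \right)} = -61 - 25 Y$ ($U{\left(D,Y \right)} = - 25 Y - 61 = -61 - 25 Y$)
$- \frac{2211}{U{\left(36,-55 \right)}} 1247 = - \frac{2211}{-61 - -1375} \cdot 1247 = - \frac{2211}{-61 + 1375} \cdot 1247 = - \frac{2211}{1314} \cdot 1247 = \left(-2211\right) \frac{1}{1314} \cdot 1247 = \left(- \frac{737}{438}\right) 1247 = - \frac{919039}{438}$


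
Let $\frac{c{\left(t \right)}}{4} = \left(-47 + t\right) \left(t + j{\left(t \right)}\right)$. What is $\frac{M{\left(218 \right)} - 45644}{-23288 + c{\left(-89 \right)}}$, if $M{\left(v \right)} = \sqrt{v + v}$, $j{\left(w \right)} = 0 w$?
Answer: $- \frac{11411}{6282} + \frac{\sqrt{109}}{12564} \approx -1.8156$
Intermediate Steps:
$j{\left(w \right)} = 0$
$M{\left(v \right)} = \sqrt{2} \sqrt{v}$ ($M{\left(v \right)} = \sqrt{2 v} = \sqrt{2} \sqrt{v}$)
$c{\left(t \right)} = 4 t \left(-47 + t\right)$ ($c{\left(t \right)} = 4 \left(-47 + t\right) \left(t + 0\right) = 4 \left(-47 + t\right) t = 4 t \left(-47 + t\right)$)
$\frac{M{\left(218 \right)} - 45644}{-23288 + c{\left(-89 \right)}} = \frac{\sqrt{2} \sqrt{218} - 45644}{-23288 + 4 \left(-89\right) \left(-47 - 89\right)} = \frac{2 \sqrt{109} - 45644}{-23288 + 4 \left(-89\right) \left(-136\right)} = \frac{-45644 + 2 \sqrt{109}}{-23288 + 48416} = \frac{-45644 + 2 \sqrt{109}}{25128} = \left(-45644 + 2 \sqrt{109}\right) \frac{1}{25128} = - \frac{11411}{6282} + \frac{\sqrt{109}}{12564}$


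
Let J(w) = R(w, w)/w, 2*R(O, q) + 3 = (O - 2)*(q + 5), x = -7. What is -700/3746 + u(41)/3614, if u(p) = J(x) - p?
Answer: -18811797/94766308 ≈ -0.19851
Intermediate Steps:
R(O, q) = -3/2 + (-2 + O)*(5 + q)/2 (R(O, q) = -3/2 + ((O - 2)*(q + 5))/2 = -3/2 + ((-2 + O)*(5 + q))/2 = -3/2 + (-2 + O)*(5 + q)/2)
J(w) = (-13/2 + w²/2 + 3*w/2)/w (J(w) = (-13/2 - w + 5*w/2 + w*w/2)/w = (-13/2 - w + 5*w/2 + w²/2)/w = (-13/2 + w²/2 + 3*w/2)/w)
u(p) = -15/14 - p (u(p) = (½)*(-13 + (-7)² + 3*(-7))/(-7) - p = (½)*(-⅐)*(-13 + 49 - 21) - p = (½)*(-⅐)*15 - p = -15/14 - p)
-700/3746 + u(41)/3614 = -700/3746 + (-15/14 - 1*41)/3614 = -700*1/3746 + (-15/14 - 41)*(1/3614) = -350/1873 - 589/14*1/3614 = -350/1873 - 589/50596 = -18811797/94766308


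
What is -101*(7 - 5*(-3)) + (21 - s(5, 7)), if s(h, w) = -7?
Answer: -2194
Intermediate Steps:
-101*(7 - 5*(-3)) + (21 - s(5, 7)) = -101*(7 - 5*(-3)) + (21 - 1*(-7)) = -101*(7 + 15) + (21 + 7) = -101*22 + 28 = -2222 + 28 = -2194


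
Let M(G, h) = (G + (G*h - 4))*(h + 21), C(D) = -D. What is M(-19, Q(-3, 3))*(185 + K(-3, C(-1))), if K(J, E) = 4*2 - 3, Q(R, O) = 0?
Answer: -91770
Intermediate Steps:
M(G, h) = (21 + h)*(-4 + G + G*h) (M(G, h) = (G + (-4 + G*h))*(21 + h) = (-4 + G + G*h)*(21 + h) = (21 + h)*(-4 + G + G*h))
K(J, E) = 5 (K(J, E) = 8 - 3 = 5)
M(-19, Q(-3, 3))*(185 + K(-3, C(-1))) = (-84 - 4*0 + 21*(-19) - 19*0² + 22*(-19)*0)*(185 + 5) = (-84 + 0 - 399 - 19*0 + 0)*190 = (-84 + 0 - 399 + 0 + 0)*190 = -483*190 = -91770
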